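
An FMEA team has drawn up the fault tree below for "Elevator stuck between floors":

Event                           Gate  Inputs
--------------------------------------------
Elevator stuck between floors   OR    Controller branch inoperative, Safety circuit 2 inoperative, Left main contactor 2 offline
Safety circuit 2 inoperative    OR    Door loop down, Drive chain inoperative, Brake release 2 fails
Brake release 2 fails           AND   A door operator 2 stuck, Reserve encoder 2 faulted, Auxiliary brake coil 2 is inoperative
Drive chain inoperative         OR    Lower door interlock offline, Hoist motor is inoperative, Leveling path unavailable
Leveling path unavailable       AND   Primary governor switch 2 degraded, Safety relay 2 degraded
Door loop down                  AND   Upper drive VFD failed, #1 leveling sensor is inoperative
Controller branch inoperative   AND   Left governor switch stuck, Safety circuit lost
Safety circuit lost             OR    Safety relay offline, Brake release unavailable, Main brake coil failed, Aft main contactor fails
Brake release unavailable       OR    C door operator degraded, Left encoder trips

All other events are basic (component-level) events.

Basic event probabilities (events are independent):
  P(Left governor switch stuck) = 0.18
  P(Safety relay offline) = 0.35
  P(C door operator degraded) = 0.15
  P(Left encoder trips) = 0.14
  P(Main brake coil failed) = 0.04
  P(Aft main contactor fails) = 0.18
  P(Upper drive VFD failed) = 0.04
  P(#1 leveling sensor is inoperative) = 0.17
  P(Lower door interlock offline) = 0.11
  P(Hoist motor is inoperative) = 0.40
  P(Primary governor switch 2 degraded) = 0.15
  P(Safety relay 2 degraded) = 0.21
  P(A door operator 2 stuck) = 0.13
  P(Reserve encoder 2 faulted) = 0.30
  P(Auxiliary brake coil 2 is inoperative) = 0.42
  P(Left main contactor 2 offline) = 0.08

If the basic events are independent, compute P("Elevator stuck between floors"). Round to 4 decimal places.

P(Brake release unavailable) [OR] = 1 − (1−0.15) × (1−0.14) = 0.269000
P(Safety circuit lost) [OR] = 1 − (1−0.35) × (1−0.269000) × (1−0.04) × (1−0.18) = 0.625962
P(Controller branch inoperative) [AND] = 0.18 × 0.625962 = 0.112673
P(Door loop down) [AND] = 0.04 × 0.17 = 0.006800
P(Leveling path unavailable) [AND] = 0.15 × 0.21 = 0.031500
P(Drive chain inoperative) [OR] = 1 − (1−0.11) × (1−0.40) × (1−0.031500) = 0.482821
P(Brake release 2 fails) [AND] = 0.13 × 0.30 × 0.42 = 0.016380
P(Safety circuit 2 inoperative) [OR] = 1 − (1−0.006800) × (1−0.482821) × (1−0.016380) = 0.494752
P(Elevator stuck between floors) [OR] = 1 − (1−0.112673) × (1−0.494752) × (1−0.08) = 0.587545
Rounded to 4 decimal places: P(Elevator stuck between floors) ≈ 0.5875.

0.5875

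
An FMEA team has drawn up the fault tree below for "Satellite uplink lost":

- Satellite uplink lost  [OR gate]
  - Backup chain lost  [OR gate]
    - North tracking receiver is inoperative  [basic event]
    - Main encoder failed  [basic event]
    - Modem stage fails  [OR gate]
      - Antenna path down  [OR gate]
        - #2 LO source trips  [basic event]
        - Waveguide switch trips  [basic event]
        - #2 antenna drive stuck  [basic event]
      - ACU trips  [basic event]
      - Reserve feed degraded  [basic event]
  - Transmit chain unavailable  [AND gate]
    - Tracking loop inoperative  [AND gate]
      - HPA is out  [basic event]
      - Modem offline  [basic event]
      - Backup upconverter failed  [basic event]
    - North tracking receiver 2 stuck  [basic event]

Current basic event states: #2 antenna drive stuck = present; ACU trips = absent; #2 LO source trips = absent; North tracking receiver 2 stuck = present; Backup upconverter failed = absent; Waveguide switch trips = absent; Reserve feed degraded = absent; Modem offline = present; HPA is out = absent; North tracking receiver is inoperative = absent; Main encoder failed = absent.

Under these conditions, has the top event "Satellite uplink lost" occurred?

Antenna path down [OR]: #2 LO source trips=not, Waveguide switch trips=not, #2 antenna drive stuck=occurs → at least one input occurs → occurs.
Modem stage fails [OR]: Antenna path down=occurs, ACU trips=not, Reserve feed degraded=not → at least one input occurs → occurs.
Backup chain lost [OR]: North tracking receiver is inoperative=not, Main encoder failed=not, Modem stage fails=occurs → at least one input occurs → occurs.
Tracking loop inoperative [AND]: HPA is out=not, Modem offline=occurs, Backup upconverter failed=not → not all inputs occur → does not occur.
Transmit chain unavailable [AND]: Tracking loop inoperative=not, North tracking receiver 2 stuck=occurs → not all inputs occur → does not occur.
Satellite uplink lost [OR]: Backup chain lost=occurs, Transmit chain unavailable=not → at least one input occurs → occurs.

Yes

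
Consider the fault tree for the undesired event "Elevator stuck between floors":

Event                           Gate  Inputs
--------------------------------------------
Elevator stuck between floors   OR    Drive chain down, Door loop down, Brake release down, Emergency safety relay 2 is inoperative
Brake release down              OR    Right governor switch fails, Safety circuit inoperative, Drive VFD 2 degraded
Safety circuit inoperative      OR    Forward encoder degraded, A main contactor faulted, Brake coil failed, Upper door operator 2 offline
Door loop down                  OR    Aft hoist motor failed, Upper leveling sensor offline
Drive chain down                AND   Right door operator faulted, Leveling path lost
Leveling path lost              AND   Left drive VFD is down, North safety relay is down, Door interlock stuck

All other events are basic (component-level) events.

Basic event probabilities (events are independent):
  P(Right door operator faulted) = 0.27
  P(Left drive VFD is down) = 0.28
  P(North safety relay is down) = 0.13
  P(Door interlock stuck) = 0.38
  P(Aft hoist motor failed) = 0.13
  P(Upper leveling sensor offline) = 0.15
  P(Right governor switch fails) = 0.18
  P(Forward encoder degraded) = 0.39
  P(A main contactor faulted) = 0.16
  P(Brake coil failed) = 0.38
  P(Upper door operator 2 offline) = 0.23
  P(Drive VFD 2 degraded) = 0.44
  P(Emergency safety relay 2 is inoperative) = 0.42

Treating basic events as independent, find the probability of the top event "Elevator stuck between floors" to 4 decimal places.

0.9520

P(Leveling path lost) [AND] = 0.28 × 0.13 × 0.38 = 0.013832
P(Drive chain down) [AND] = 0.27 × 0.013832 = 0.003735
P(Door loop down) [OR] = 1 − (1−0.13) × (1−0.15) = 0.260500
P(Safety circuit inoperative) [OR] = 1 − (1−0.39) × (1−0.16) × (1−0.38) × (1−0.23) = 0.755380
P(Brake release down) [OR] = 1 − (1−0.18) × (1−0.755380) × (1−0.44) = 0.887670
P(Elevator stuck between floors) [OR] = 1 − (1−0.003735) × (1−0.260500) × (1−0.887670) × (1−0.42) = 0.952000
Rounded to 4 decimal places: P(Elevator stuck between floors) ≈ 0.9520.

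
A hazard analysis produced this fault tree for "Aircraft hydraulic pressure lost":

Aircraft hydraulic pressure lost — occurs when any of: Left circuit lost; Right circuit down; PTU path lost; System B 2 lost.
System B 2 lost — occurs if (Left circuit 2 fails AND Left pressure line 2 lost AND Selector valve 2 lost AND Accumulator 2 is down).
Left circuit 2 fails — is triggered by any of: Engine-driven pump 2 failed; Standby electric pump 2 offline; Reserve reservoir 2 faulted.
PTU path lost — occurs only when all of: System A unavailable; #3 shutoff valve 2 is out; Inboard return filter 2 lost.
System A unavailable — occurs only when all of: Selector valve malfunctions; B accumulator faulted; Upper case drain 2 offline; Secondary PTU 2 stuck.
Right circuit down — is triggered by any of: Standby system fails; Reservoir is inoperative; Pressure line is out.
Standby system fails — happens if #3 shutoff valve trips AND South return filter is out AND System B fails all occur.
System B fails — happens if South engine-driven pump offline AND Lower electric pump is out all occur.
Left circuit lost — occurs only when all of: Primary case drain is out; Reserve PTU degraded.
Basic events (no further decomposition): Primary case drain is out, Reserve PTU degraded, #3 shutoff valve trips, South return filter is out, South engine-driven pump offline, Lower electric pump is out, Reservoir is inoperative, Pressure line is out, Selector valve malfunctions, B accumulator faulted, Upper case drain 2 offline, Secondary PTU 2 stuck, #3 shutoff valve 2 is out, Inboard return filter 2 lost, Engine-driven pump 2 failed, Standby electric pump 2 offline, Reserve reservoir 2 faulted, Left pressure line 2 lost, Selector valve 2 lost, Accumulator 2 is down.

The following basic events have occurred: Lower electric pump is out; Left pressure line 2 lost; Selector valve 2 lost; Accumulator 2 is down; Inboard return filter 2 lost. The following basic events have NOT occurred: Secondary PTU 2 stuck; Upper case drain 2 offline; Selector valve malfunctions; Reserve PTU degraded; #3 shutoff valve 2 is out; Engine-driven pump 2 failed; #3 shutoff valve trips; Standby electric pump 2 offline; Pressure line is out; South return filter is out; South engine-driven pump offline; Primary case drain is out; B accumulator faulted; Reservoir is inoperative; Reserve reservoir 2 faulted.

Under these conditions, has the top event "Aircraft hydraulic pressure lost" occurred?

Left circuit lost [AND]: Primary case drain is out=not, Reserve PTU degraded=not → not all inputs occur → does not occur.
System B fails [AND]: South engine-driven pump offline=not, Lower electric pump is out=occurs → not all inputs occur → does not occur.
Standby system fails [AND]: #3 shutoff valve trips=not, South return filter is out=not, System B fails=not → not all inputs occur → does not occur.
Right circuit down [OR]: Standby system fails=not, Reservoir is inoperative=not, Pressure line is out=not → no input occurs → does not occur.
System A unavailable [AND]: Selector valve malfunctions=not, B accumulator faulted=not, Upper case drain 2 offline=not, Secondary PTU 2 stuck=not → not all inputs occur → does not occur.
PTU path lost [AND]: System A unavailable=not, #3 shutoff valve 2 is out=not, Inboard return filter 2 lost=occurs → not all inputs occur → does not occur.
Left circuit 2 fails [OR]: Engine-driven pump 2 failed=not, Standby electric pump 2 offline=not, Reserve reservoir 2 faulted=not → no input occurs → does not occur.
System B 2 lost [AND]: Left circuit 2 fails=not, Left pressure line 2 lost=occurs, Selector valve 2 lost=occurs, Accumulator 2 is down=occurs → not all inputs occur → does not occur.
Aircraft hydraulic pressure lost [OR]: Left circuit lost=not, Right circuit down=not, PTU path lost=not, System B 2 lost=not → no input occurs → does not occur.

No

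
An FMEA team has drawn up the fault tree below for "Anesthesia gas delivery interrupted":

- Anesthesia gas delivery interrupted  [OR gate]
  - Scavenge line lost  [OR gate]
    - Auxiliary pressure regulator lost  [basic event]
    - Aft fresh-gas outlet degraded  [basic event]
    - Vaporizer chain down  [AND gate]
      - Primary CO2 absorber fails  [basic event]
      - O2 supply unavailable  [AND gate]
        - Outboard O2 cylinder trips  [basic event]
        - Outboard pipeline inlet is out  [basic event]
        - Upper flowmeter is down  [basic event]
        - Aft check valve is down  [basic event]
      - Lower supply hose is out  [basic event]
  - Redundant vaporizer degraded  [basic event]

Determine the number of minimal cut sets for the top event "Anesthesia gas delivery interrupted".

O2 supply unavailable [AND]: one cut set from each child combined → 1 × 1 × 1 × 1 = 1 cut set(s).
Vaporizer chain down [AND]: one cut set from each child combined → 1 × 1 × 1 = 1 cut set(s).
Scavenge line lost [OR]: union of children's cut sets → 3 cut set(s).
Anesthesia gas delivery interrupted [OR]: union of children's cut sets → 4 cut set(s).
Minimal cut sets: {Auxiliary pressure regulator lost}; {Aft fresh-gas outlet degraded}; {Aft check valve is down, Lower supply hose is out, Outboard O2 cylinder trips, Outboard pipeline inlet is out, Primary CO2 absorber fails, Upper flowmeter is down}; {Redundant vaporizer degraded}.

4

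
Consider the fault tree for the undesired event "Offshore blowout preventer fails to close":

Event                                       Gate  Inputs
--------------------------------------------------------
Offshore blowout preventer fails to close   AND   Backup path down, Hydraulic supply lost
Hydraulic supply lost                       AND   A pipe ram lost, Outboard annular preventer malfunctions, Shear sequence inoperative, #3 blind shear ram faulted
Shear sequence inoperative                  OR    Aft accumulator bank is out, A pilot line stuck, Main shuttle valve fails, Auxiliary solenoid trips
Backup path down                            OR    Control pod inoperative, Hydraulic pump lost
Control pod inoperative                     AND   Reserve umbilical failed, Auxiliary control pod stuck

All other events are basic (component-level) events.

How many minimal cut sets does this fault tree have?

Control pod inoperative [AND]: one cut set from each child combined → 1 × 1 = 1 cut set(s).
Backup path down [OR]: union of children's cut sets → 2 cut set(s).
Shear sequence inoperative [OR]: union of children's cut sets → 4 cut set(s).
Hydraulic supply lost [AND]: one cut set from each child combined → 1 × 1 × 4 × 1 = 4 cut set(s).
Offshore blowout preventer fails to close [AND]: one cut set from each child combined → 2 × 4 = 8 cut set(s).
Minimal cut sets: {#3 blind shear ram faulted, A pipe ram lost, Aft accumulator bank is out, Auxiliary control pod stuck, Outboard annular preventer malfunctions, Reserve umbilical failed}; {#3 blind shear ram faulted, A pilot line stuck, A pipe ram lost, Auxiliary control pod stuck, Outboard annular preventer malfunctions, Reserve umbilical failed}; {#3 blind shear ram faulted, A pipe ram lost, Auxiliary control pod stuck, Main shuttle valve fails, Outboard annular preventer malfunctions, Reserve umbilical failed}; {#3 blind shear ram faulted, A pipe ram lost, Auxiliary control pod stuck, Auxiliary solenoid trips, Outboard annular preventer malfunctions, Reserve umbilical failed}; {#3 blind shear ram faulted, A pipe ram lost, Aft accumulator bank is out, Hydraulic pump lost, Outboard annular preventer malfunctions}; {#3 blind shear ram faulted, A pilot line stuck, A pipe ram lost, Hydraulic pump lost, Outboard annular preventer malfunctions}; {#3 blind shear ram faulted, A pipe ram lost, Hydraulic pump lost, Main shuttle valve fails, Outboard annular preventer malfunctions}; {#3 blind shear ram faulted, A pipe ram lost, Auxiliary solenoid trips, Hydraulic pump lost, Outboard annular preventer malfunctions}.

8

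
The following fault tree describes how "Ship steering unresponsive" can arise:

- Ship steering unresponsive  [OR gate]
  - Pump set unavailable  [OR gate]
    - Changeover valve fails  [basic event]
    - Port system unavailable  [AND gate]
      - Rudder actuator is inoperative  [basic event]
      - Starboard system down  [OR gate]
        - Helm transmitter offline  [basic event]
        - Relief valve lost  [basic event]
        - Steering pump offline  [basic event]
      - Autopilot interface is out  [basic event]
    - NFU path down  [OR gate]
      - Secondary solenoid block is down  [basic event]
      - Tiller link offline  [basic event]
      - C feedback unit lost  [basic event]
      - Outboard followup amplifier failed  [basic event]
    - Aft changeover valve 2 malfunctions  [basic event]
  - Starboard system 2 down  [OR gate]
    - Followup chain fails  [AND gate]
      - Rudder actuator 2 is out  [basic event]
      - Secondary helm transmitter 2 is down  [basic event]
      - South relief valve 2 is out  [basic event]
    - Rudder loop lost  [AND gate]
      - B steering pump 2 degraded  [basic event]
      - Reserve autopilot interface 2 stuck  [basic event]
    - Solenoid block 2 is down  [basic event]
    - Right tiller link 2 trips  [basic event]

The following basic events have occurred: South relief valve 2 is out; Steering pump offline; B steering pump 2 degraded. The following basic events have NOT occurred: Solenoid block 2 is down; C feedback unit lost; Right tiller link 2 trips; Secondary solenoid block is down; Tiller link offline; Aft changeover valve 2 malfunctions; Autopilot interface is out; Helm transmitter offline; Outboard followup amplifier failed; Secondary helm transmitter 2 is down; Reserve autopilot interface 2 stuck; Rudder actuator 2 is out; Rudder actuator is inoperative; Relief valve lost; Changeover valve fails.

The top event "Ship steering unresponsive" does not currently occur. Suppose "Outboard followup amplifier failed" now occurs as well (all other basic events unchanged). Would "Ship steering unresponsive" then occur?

Counterfactual: set "Outboard followup amplifier failed" to occurred.
Starboard system down [OR]: Helm transmitter offline=not, Relief valve lost=not, Steering pump offline=occurs → at least one input occurs → occurs.
Port system unavailable [AND]: Rudder actuator is inoperative=not, Starboard system down=occurs, Autopilot interface is out=not → not all inputs occur → does not occur.
NFU path down [OR]: Secondary solenoid block is down=not, Tiller link offline=not, C feedback unit lost=not, Outboard followup amplifier failed=occurs → at least one input occurs → occurs.
Pump set unavailable [OR]: Changeover valve fails=not, Port system unavailable=not, NFU path down=occurs, Aft changeover valve 2 malfunctions=not → at least one input occurs → occurs.
Followup chain fails [AND]: Rudder actuator 2 is out=not, Secondary helm transmitter 2 is down=not, South relief valve 2 is out=occurs → not all inputs occur → does not occur.
Rudder loop lost [AND]: B steering pump 2 degraded=occurs, Reserve autopilot interface 2 stuck=not → not all inputs occur → does not occur.
Starboard system 2 down [OR]: Followup chain fails=not, Rudder loop lost=not, Solenoid block 2 is down=not, Right tiller link 2 trips=not → no input occurs → does not occur.
Ship steering unresponsive [OR]: Pump set unavailable=occurs, Starboard system 2 down=not → at least one input occurs → occurs.

Yes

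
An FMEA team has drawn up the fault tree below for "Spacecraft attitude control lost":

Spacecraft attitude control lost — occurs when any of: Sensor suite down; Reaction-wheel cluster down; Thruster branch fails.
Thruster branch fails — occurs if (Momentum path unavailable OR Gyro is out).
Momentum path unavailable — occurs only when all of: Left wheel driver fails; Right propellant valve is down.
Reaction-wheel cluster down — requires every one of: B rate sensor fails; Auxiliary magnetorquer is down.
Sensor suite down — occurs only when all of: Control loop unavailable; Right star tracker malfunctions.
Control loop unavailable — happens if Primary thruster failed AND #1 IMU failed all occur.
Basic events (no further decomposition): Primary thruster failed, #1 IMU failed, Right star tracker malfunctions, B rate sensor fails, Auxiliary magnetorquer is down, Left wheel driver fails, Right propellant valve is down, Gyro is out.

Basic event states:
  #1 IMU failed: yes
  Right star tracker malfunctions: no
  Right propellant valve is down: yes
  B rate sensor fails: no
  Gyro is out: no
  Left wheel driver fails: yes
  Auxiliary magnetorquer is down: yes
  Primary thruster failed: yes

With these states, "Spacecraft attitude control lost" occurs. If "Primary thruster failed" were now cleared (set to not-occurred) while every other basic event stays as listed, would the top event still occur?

Yes

Counterfactual: set "Primary thruster failed" to not occurred.
Control loop unavailable [AND]: Primary thruster failed=not, #1 IMU failed=occurs → not all inputs occur → does not occur.
Sensor suite down [AND]: Control loop unavailable=not, Right star tracker malfunctions=not → not all inputs occur → does not occur.
Reaction-wheel cluster down [AND]: B rate sensor fails=not, Auxiliary magnetorquer is down=occurs → not all inputs occur → does not occur.
Momentum path unavailable [AND]: Left wheel driver fails=occurs, Right propellant valve is down=occurs → all inputs occur → occurs.
Thruster branch fails [OR]: Momentum path unavailable=occurs, Gyro is out=not → at least one input occurs → occurs.
Spacecraft attitude control lost [OR]: Sensor suite down=not, Reaction-wheel cluster down=not, Thruster branch fails=occurs → at least one input occurs → occurs.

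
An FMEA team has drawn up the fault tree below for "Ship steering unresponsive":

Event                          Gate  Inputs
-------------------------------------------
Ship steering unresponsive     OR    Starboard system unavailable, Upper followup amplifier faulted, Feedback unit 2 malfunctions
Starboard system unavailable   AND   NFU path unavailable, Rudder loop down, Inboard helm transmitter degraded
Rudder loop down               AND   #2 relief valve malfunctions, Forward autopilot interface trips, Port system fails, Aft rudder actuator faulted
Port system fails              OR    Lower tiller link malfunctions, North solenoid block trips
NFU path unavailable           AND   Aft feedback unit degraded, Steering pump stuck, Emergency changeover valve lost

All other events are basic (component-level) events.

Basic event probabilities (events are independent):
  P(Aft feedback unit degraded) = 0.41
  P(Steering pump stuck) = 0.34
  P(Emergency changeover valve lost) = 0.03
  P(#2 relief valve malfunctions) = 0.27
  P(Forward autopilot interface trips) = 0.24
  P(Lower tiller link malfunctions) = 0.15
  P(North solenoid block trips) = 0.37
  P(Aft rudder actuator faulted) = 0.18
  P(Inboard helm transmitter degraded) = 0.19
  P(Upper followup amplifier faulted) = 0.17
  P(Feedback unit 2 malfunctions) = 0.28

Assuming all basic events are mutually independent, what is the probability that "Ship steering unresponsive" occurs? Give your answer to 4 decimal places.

0.4024

P(NFU path unavailable) [AND] = 0.41 × 0.34 × 0.03 = 0.004182
P(Port system fails) [OR] = 1 − (1−0.15) × (1−0.37) = 0.464500
P(Rudder loop down) [AND] = 0.27 × 0.24 × 0.464500 × 0.18 = 0.005418
P(Starboard system unavailable) [AND] = 0.004182 × 0.005418 × 0.19 = 0.000004
P(Ship steering unresponsive) [OR] = 1 − (1−0.000004) × (1−0.17) × (1−0.28) = 0.402402
Rounded to 4 decimal places: P(Ship steering unresponsive) ≈ 0.4024.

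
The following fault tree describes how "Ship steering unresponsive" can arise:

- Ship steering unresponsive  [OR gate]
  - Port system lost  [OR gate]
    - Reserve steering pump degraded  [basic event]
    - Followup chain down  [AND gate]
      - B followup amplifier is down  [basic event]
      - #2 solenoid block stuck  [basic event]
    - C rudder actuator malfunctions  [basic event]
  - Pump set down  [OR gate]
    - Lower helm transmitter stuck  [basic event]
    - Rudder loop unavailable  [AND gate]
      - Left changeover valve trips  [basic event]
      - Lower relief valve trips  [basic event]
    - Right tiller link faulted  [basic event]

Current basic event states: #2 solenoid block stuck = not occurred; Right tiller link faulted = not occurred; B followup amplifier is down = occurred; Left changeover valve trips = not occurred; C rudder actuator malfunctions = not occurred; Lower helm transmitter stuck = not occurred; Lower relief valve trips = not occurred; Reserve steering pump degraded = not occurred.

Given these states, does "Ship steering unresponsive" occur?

No

Followup chain down [AND]: B followup amplifier is down=occurs, #2 solenoid block stuck=not → not all inputs occur → does not occur.
Port system lost [OR]: Reserve steering pump degraded=not, Followup chain down=not, C rudder actuator malfunctions=not → no input occurs → does not occur.
Rudder loop unavailable [AND]: Left changeover valve trips=not, Lower relief valve trips=not → not all inputs occur → does not occur.
Pump set down [OR]: Lower helm transmitter stuck=not, Rudder loop unavailable=not, Right tiller link faulted=not → no input occurs → does not occur.
Ship steering unresponsive [OR]: Port system lost=not, Pump set down=not → no input occurs → does not occur.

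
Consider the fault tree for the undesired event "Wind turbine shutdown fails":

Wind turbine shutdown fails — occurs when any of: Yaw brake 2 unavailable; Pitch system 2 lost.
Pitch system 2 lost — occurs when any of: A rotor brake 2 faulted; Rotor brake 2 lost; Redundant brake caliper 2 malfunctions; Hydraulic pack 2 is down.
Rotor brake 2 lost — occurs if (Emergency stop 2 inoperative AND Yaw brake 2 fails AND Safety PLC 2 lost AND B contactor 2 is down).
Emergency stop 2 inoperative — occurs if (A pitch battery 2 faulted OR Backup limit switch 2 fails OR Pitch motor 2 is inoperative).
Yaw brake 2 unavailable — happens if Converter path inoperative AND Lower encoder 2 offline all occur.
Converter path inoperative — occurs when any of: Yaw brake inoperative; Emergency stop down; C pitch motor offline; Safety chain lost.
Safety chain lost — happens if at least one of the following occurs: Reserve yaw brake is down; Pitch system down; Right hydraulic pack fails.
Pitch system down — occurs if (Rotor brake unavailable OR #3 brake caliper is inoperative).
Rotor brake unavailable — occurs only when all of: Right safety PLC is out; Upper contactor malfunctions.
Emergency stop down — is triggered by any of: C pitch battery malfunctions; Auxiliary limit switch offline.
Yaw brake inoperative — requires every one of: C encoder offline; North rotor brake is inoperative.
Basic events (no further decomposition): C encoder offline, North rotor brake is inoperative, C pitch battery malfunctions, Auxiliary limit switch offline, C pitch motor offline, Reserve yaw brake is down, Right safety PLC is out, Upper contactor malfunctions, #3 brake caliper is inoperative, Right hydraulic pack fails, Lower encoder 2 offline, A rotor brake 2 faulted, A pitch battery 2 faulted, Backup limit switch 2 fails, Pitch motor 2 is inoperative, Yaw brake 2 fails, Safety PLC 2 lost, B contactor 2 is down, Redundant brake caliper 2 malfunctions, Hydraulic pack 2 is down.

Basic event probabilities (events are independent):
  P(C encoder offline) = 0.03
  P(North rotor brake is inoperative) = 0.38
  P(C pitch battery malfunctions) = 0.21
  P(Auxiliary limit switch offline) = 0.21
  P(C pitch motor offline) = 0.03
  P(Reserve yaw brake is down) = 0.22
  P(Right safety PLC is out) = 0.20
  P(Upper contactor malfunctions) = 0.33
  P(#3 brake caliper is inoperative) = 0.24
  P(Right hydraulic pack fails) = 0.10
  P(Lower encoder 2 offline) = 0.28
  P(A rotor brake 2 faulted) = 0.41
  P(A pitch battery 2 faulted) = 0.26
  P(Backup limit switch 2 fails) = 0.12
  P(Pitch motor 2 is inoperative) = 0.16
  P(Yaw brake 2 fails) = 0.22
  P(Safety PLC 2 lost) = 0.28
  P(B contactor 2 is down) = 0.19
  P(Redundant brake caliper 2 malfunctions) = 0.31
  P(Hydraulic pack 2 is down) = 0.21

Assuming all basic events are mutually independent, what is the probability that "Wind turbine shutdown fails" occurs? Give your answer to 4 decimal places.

0.7430

P(Yaw brake inoperative) [AND] = 0.03 × 0.38 = 0.011400
P(Emergency stop down) [OR] = 1 − (1−0.21) × (1−0.21) = 0.375900
P(Rotor brake unavailable) [AND] = 0.20 × 0.33 = 0.066000
P(Pitch system down) [OR] = 1 − (1−0.066000) × (1−0.24) = 0.290160
P(Safety chain lost) [OR] = 1 − (1−0.22) × (1−0.290160) × (1−0.10) = 0.501692
P(Converter path inoperative) [OR] = 1 − (1−0.011400) × (1−0.375900) × (1−0.03) × (1−0.501692) = 0.701775
P(Yaw brake 2 unavailable) [AND] = 0.701775 × 0.28 = 0.196497
P(Emergency stop 2 inoperative) [OR] = 1 − (1−0.26) × (1−0.12) × (1−0.16) = 0.452992
P(Rotor brake 2 lost) [AND] = 0.452992 × 0.22 × 0.28 × 0.19 = 0.005302
P(Pitch system 2 lost) [OR] = 1 − (1−0.41) × (1−0.005302) × (1−0.31) × (1−0.21) = 0.680096
P(Wind turbine shutdown fails) [OR] = 1 − (1−0.196497) × (1−0.680096) = 0.742956
Rounded to 4 decimal places: P(Wind turbine shutdown fails) ≈ 0.7430.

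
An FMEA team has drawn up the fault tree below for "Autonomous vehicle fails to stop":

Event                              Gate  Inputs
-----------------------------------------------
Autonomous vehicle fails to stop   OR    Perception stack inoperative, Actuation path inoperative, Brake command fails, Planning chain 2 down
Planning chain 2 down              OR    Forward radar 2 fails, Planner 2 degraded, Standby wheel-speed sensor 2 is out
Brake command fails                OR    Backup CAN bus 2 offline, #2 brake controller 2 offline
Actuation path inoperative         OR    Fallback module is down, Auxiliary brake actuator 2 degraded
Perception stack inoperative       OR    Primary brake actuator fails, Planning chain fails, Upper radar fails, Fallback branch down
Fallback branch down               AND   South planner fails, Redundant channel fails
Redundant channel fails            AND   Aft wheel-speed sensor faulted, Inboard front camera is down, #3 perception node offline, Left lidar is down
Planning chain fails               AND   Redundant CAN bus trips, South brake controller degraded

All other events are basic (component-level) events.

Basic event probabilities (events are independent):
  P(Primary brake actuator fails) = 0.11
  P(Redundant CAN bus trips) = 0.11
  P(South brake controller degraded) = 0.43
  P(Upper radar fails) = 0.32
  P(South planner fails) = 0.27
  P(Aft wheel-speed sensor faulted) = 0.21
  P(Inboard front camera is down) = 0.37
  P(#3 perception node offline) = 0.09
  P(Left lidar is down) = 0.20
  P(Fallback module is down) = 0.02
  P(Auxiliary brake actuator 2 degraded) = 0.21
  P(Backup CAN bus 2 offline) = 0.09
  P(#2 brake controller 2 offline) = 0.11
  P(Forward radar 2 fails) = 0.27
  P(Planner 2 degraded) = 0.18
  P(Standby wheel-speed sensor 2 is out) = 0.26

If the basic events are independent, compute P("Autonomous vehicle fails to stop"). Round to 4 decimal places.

0.8399

P(Planning chain fails) [AND] = 0.11 × 0.43 = 0.047300
P(Redundant channel fails) [AND] = 0.21 × 0.37 × 0.09 × 0.20 = 0.001399
P(Fallback branch down) [AND] = 0.27 × 0.001399 = 0.000378
P(Perception stack inoperative) [OR] = 1 − (1−0.11) × (1−0.047300) × (1−0.32) × (1−0.000378) = 0.423644
P(Actuation path inoperative) [OR] = 1 − (1−0.02) × (1−0.21) = 0.225800
P(Brake command fails) [OR] = 1 − (1−0.09) × (1−0.11) = 0.190100
P(Planning chain 2 down) [OR] = 1 − (1−0.27) × (1−0.18) × (1−0.26) = 0.557036
P(Autonomous vehicle fails to stop) [OR] = 1 − (1−0.423644) × (1−0.225800) × (1−0.190100) × (1−0.557036) = 0.839918
Rounded to 4 decimal places: P(Autonomous vehicle fails to stop) ≈ 0.8399.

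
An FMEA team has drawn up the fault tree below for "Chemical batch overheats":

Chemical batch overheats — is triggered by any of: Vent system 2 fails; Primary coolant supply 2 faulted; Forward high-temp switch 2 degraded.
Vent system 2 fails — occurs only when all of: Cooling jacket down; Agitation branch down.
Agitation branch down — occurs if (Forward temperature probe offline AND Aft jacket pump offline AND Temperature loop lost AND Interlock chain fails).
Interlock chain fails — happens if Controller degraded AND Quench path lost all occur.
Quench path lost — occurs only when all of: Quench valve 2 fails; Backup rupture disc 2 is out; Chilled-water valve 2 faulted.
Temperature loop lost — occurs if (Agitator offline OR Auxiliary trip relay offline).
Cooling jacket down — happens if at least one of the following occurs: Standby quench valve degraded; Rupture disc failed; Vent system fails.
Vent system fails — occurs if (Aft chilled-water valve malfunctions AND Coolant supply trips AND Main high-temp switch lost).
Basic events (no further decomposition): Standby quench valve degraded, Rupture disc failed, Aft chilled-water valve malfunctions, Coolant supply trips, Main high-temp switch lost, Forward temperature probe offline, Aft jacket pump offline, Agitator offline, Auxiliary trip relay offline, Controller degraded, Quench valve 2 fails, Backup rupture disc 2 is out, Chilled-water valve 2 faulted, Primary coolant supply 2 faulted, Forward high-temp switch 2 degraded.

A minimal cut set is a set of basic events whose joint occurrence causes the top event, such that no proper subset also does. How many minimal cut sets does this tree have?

8

Vent system fails [AND]: one cut set from each child combined → 1 × 1 × 1 = 1 cut set(s).
Cooling jacket down [OR]: union of children's cut sets → 3 cut set(s).
Temperature loop lost [OR]: union of children's cut sets → 2 cut set(s).
Quench path lost [AND]: one cut set from each child combined → 1 × 1 × 1 = 1 cut set(s).
Interlock chain fails [AND]: one cut set from each child combined → 1 × 1 = 1 cut set(s).
Agitation branch down [AND]: one cut set from each child combined → 1 × 1 × 2 × 1 = 2 cut set(s).
Vent system 2 fails [AND]: one cut set from each child combined → 3 × 2 = 6 cut set(s).
Chemical batch overheats [OR]: union of children's cut sets → 8 cut set(s).
Minimal cut sets: {Aft jacket pump offline, Agitator offline, Backup rupture disc 2 is out, Chilled-water valve 2 faulted, Controller degraded, Forward temperature probe offline, Quench valve 2 fails, Standby quench valve degraded}; {Aft jacket pump offline, Auxiliary trip relay offline, Backup rupture disc 2 is out, Chilled-water valve 2 faulted, Controller degraded, Forward temperature probe offline, Quench valve 2 fails, Standby quench valve degraded}; {Aft jacket pump offline, Agitator offline, Backup rupture disc 2 is out, Chilled-water valve 2 faulted, Controller degraded, Forward temperature probe offline, Quench valve 2 fails, Rupture disc failed}; {Aft jacket pump offline, Auxiliary trip relay offline, Backup rupture disc 2 is out, Chilled-water valve 2 faulted, Controller degraded, Forward temperature probe offline, Quench valve 2 fails, Rupture disc failed}; {Aft chilled-water valve malfunctions, Aft jacket pump offline, Agitator offline, Backup rupture disc 2 is out, Chilled-water valve 2 faulted, Controller degraded, Coolant supply trips, Forward temperature probe offline, Main high-temp switch lost, Quench valve 2 fails}; {Aft chilled-water valve malfunctions, Aft jacket pump offline, Auxiliary trip relay offline, Backup rupture disc 2 is out, Chilled-water valve 2 faulted, Controller degraded, Coolant supply trips, Forward temperature probe offline, Main high-temp switch lost, Quench valve 2 fails}; {Primary coolant supply 2 faulted}; {Forward high-temp switch 2 degraded}.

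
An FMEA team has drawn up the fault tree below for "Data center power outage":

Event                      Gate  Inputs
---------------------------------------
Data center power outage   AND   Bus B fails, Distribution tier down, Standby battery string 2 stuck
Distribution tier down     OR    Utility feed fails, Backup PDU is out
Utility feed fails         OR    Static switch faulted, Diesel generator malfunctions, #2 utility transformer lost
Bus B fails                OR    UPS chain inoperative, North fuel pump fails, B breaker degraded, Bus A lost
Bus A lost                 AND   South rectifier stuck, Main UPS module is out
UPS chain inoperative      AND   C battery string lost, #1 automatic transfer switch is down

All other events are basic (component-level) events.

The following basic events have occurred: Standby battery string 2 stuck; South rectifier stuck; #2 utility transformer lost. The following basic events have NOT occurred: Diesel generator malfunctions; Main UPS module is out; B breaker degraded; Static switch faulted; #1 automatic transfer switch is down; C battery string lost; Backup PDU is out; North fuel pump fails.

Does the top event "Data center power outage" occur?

UPS chain inoperative [AND]: C battery string lost=not, #1 automatic transfer switch is down=not → not all inputs occur → does not occur.
Bus A lost [AND]: South rectifier stuck=occurs, Main UPS module is out=not → not all inputs occur → does not occur.
Bus B fails [OR]: UPS chain inoperative=not, North fuel pump fails=not, B breaker degraded=not, Bus A lost=not → no input occurs → does not occur.
Utility feed fails [OR]: Static switch faulted=not, Diesel generator malfunctions=not, #2 utility transformer lost=occurs → at least one input occurs → occurs.
Distribution tier down [OR]: Utility feed fails=occurs, Backup PDU is out=not → at least one input occurs → occurs.
Data center power outage [AND]: Bus B fails=not, Distribution tier down=occurs, Standby battery string 2 stuck=occurs → not all inputs occur → does not occur.

No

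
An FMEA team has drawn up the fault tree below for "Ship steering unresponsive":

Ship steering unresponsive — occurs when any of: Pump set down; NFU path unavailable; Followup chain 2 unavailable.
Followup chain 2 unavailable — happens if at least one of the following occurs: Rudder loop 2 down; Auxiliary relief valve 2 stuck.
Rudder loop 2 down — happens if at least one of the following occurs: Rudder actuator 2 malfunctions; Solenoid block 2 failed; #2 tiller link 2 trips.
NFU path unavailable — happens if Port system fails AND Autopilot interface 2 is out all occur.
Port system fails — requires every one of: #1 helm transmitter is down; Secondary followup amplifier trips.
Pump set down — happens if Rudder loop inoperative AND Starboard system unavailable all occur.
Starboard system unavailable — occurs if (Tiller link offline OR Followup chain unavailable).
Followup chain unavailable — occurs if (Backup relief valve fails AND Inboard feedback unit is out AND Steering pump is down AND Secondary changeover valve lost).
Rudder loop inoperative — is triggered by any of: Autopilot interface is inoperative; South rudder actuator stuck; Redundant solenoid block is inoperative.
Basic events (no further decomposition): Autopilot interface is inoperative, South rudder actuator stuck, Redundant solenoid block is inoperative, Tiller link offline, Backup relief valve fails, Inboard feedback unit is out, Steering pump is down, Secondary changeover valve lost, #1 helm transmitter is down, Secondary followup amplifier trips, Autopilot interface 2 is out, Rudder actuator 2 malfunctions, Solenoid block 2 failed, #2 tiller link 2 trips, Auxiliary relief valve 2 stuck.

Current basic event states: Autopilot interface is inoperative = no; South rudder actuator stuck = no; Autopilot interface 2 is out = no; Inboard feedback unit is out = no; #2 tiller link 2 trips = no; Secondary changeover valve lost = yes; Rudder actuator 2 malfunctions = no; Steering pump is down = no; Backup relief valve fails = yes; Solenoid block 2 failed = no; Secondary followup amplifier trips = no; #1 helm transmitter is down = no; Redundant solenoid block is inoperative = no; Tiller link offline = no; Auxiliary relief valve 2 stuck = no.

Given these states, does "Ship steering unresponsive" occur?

Rudder loop inoperative [OR]: Autopilot interface is inoperative=not, South rudder actuator stuck=not, Redundant solenoid block is inoperative=not → no input occurs → does not occur.
Followup chain unavailable [AND]: Backup relief valve fails=occurs, Inboard feedback unit is out=not, Steering pump is down=not, Secondary changeover valve lost=occurs → not all inputs occur → does not occur.
Starboard system unavailable [OR]: Tiller link offline=not, Followup chain unavailable=not → no input occurs → does not occur.
Pump set down [AND]: Rudder loop inoperative=not, Starboard system unavailable=not → not all inputs occur → does not occur.
Port system fails [AND]: #1 helm transmitter is down=not, Secondary followup amplifier trips=not → not all inputs occur → does not occur.
NFU path unavailable [AND]: Port system fails=not, Autopilot interface 2 is out=not → not all inputs occur → does not occur.
Rudder loop 2 down [OR]: Rudder actuator 2 malfunctions=not, Solenoid block 2 failed=not, #2 tiller link 2 trips=not → no input occurs → does not occur.
Followup chain 2 unavailable [OR]: Rudder loop 2 down=not, Auxiliary relief valve 2 stuck=not → no input occurs → does not occur.
Ship steering unresponsive [OR]: Pump set down=not, NFU path unavailable=not, Followup chain 2 unavailable=not → no input occurs → does not occur.

No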